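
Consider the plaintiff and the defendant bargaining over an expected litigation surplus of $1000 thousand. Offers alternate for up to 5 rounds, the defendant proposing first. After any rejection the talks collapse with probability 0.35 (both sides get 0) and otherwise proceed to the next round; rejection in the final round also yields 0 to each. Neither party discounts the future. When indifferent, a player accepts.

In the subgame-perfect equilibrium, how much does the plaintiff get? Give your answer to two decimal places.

Round 5 (the defendant proposes): rejection yields 0 for the plaintiff; the defendant offers 0 and keeps 1000.
Round 4 (the plaintiff proposes): rejecting gives the defendant an expected 0.65 × 1000 = 650. The plaintiff offers 650 and keeps 1000 − 650 = 350.
Round 3 (the defendant proposes): rejecting gives the plaintiff an expected 0.65 × 350 = 227.5. The defendant offers 227.5 and keeps 1000 − 227.5 = 772.5.
Round 2 (the plaintiff proposes): rejecting gives the defendant an expected 0.65 × 772.5 = 502.125, so the plaintiff offers 502.125, keeping 497.875.
Round 1 (the defendant proposes): rejecting gives the plaintiff an expected 0.65 × 497.875 = 323.61875, so the defendant offers 323.61875, keeping 676.38125.

323.62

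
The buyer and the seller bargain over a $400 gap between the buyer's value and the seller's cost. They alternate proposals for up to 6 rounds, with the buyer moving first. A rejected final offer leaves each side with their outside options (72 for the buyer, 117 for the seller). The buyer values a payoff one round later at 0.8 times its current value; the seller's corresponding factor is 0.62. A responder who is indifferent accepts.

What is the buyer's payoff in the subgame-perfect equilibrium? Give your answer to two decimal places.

275.77

Round 6 (the seller proposes): the buyer gets 72 if talks fail, so the seller offers 72 and keeps 328.
Round 5 (the buyer proposes): the seller can get 328 next round, worth 0.62 × 328 = 203.36 now, so the buyer offers 203.36, keeping 196.64.
Round 4 (the seller proposes): the buyer can get 196.64 next round, worth 0.8 × 196.64 = 157.312 now; the seller offers that and keeps 242.688.
Round 3 (the buyer proposes): the seller can get 242.688 next round, worth 0.62 × 242.688 = 150.46656 now; the buyer offers that and keeps 249.53344.
Round 2 (the seller proposes): the buyer can get 249.53344 next round, worth 0.8 × 249.53344 = 199.626752 now; the seller offers that and keeps 200.373248.
Round 1 (the buyer proposes): the seller can get 200.373248 next round, worth 0.62 × 200.373248 = 124.23141376 now. The buyer offers 124.23141376 and keeps 400 − 124.23141376 = 275.76858624.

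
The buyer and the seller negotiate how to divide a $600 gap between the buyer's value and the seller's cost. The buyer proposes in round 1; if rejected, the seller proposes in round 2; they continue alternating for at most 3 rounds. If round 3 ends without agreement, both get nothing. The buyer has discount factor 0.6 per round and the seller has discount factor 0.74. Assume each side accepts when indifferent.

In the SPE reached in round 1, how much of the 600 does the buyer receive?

Round 3 (the buyer proposes): rejection yields 0 for the seller; the buyer offers 0 and keeps 600.
Round 2 (the seller proposes): the buyer can get 600 next round, worth 0.6 × 600 = 360 now. The seller offers 360 and keeps 600 − 360 = 240.
Round 1 (the buyer proposes): the seller can get 240 next round, worth 0.74 × 240 = 177.6 now; the buyer offers that and keeps 422.4.

422.4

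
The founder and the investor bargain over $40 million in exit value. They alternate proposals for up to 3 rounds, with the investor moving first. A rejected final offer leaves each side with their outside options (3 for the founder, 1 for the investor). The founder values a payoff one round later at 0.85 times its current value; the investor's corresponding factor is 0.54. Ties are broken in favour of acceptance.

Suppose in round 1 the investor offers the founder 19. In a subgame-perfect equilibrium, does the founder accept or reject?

Work out the founder's continuation value if the offer is rejected.
Round 3 (the investor proposes): the founder gets 3 if talks fail, so the investor offers 3 and keeps 37.
Round 2 (the founder proposes): the investor can get 37 next round, worth 0.54 × 37 = 19.98 now, so the founder offers 19.98, keeping 20.02.
So by rejecting in round 1, the founder gets 20.02 next round, worth 0.85 × 20.02 = 17.017 now.
Offer 19 ≥ 17.017, so the founder accepts.

Accept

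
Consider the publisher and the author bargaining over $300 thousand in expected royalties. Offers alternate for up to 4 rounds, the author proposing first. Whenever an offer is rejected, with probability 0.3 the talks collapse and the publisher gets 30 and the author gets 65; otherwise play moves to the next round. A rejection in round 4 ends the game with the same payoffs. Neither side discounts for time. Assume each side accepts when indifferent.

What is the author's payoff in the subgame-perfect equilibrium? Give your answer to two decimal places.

156.64

By backward induction:
Round 4 (the publisher proposes): the author gets 65 if talks fail, so the publisher offers 65 and keeps 235.
Round 3 (the author proposes): rejecting gives the publisher an expected 0.7 × 235 + 0.3 × 30 = 173.5; the author offers that and keeps 126.5.
Round 2 (the publisher proposes): rejecting gives the author an expected 0.7 × 126.5 + 0.3 × 65 = 108.05. The publisher offers 108.05 and keeps 300 − 108.05 = 191.95.
Round 1 (the author proposes): rejecting gives the publisher an expected 0.7 × 191.95 + 0.3 × 30 = 143.365, so the author offers 143.365, keeping 156.635.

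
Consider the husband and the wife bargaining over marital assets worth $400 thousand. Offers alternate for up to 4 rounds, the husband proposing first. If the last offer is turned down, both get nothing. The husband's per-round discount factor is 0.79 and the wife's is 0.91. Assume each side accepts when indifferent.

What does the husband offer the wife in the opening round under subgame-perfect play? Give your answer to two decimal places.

Solve by backward induction from round 4.
Round 4 (the wife proposes): rejection yields 0 for the husband; the wife offers 0 and keeps 400.
Round 3 (the husband proposes): the wife can get 400 next round, worth 0.91 × 400 = 364 now; the husband offers that and keeps 36.
Round 2 (the wife proposes): the husband can get 36 next round, worth 0.79 × 36 = 28.44 now; the wife offers that and keeps 371.56.
Round 1 (the husband proposes): the wife can get 371.56 next round, worth 0.91 × 371.56 = 338.1196 now, so the husband offers 338.1196, keeping 61.8804.

338.12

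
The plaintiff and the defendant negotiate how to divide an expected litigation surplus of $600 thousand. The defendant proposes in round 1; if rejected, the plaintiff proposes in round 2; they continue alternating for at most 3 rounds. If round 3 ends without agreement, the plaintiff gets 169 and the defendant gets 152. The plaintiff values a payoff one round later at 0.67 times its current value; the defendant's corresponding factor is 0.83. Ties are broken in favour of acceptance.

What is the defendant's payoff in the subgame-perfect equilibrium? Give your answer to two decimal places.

Round 3 (the defendant proposes): the plaintiff gets 169 if talks fail, so the defendant offers 169 and keeps 431.
Round 2 (the plaintiff proposes): the defendant can get 431 next round, worth 0.83 × 431 = 357.73 now; the plaintiff offers that and keeps 242.27.
Round 1 (the defendant proposes): the plaintiff can get 242.27 next round, worth 0.67 × 242.27 = 162.3209 now. The defendant offers 162.3209 and keeps 600 − 162.3209 = 437.6791.

437.68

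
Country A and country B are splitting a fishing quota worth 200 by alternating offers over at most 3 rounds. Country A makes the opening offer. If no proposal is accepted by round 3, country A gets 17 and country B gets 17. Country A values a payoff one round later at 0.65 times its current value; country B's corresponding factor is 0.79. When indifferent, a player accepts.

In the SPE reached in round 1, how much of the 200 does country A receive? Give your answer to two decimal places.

135.97

Round 3 (country A proposes): country B gets 17 if talks fail, so country A offers 17 and keeps 183.
Round 2 (country B proposes): country A can get 183 next round, worth 0.65 × 183 = 118.95 now, so country B offers 118.95, keeping 81.05.
Round 1 (country A proposes): country B can get 81.05 next round, worth 0.79 × 81.05 = 64.0295 now; country A offers that and keeps 135.9705.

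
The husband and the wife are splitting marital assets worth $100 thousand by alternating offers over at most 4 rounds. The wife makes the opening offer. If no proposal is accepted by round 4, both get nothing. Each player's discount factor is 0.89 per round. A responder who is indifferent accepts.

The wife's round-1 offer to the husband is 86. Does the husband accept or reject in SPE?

Accept

Round 4 (the husband proposes): the wife will accept anything ≥ 0, so the husband offers 0 and keeps 100.
Round 3 (the wife proposes): the husband can get 100 next round, worth 0.89 × 100 = 89 now. The wife offers 89 and keeps 100 − 89 = 11.
Round 2 (the husband proposes): the wife can get 11 next round, worth 0.89 × 11 = 9.79 now. The husband offers 9.79 and keeps 100 − 9.79 = 90.21.
So by rejecting in round 1, the husband gets 90.21 next round, worth 0.89 × 90.21 = 80.2869 now.
Offer 86 ≥ 80.2869, so the husband accepts.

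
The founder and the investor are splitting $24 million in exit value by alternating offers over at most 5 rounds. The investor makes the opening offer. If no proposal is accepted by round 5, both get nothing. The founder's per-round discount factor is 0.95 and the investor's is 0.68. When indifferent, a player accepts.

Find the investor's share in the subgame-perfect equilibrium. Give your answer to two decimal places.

Work backward from the last round.
Round 5 (the investor proposes): rejection yields 0 for the founder; the investor offers 0 and keeps 24.
Round 4 (the founder proposes): the investor can get 24 next round, worth 0.68 × 24 = 16.32 now. The founder offers 16.32 and keeps 24 − 16.32 = 7.68.
Round 3 (the investor proposes): the founder can get 7.68 next round, worth 0.95 × 7.68 = 7.296 now, so the investor offers 7.296, keeping 16.704.
Round 2 (the founder proposes): the investor can get 16.704 next round, worth 0.68 × 16.704 = 11.35872 now; the founder offers that and keeps 12.64128.
Round 1 (the investor proposes): the founder can get 12.64128 next round, worth 0.95 × 12.64128 = 12.009216 now, so the investor offers 12.009216, keeping 11.990784.

11.99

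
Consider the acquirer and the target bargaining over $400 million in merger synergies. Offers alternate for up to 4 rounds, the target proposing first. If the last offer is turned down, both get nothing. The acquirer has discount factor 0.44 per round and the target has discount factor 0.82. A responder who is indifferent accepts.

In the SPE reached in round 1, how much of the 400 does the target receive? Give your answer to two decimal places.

Solve by backward induction from round 4.
Round 4 (the acquirer proposes): the target will accept anything ≥ 0, so the acquirer offers 0 and keeps 400.
Round 3 (the target proposes): the acquirer can get 400 next round, worth 0.44 × 400 = 176 now. The target offers 176 and keeps 400 − 176 = 224.
Round 2 (the acquirer proposes): the target can get 224 next round, worth 0.82 × 224 = 183.68 now, so the acquirer offers 183.68, keeping 216.32.
Round 1 (the target proposes): the acquirer can get 216.32 next round, worth 0.44 × 216.32 = 95.1808 now. The target offers 95.1808 and keeps 400 − 95.1808 = 304.8192.

304.82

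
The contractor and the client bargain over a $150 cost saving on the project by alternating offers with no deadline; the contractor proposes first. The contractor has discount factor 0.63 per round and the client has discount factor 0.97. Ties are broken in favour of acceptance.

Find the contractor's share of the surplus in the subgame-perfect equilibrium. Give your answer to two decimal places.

11.57

When the contractor proposes, the client accepts any offer worth at least 0.97 times what the client would get by proposing next round; and vice versa.
This gives x = 150 − 0.97y and y = 150 − 0.63x, where x and y are each side's share when it proposes.
Hence (1 − 0.97·0.63)x = 150(1 − 0.97), i.e. 0.3889·x = 4.5.
x ≈ 11.5711; the client's share is 150 − x ≈ 138.4289.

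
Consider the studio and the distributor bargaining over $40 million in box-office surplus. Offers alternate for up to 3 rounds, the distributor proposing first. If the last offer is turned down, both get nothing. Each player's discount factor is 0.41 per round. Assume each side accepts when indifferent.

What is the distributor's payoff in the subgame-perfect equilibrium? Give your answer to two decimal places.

30.32

Round 3 (the distributor proposes): rejection yields 0 for the studio; the distributor offers 0 and keeps 40.
Round 2 (the studio proposes): the distributor can get 40 next round, worth 0.41 × 40 = 16.4 now; the studio offers that and keeps 23.6.
Round 1 (the distributor proposes): the studio can get 23.6 next round, worth 0.41 × 23.6 = 9.676 now. The distributor offers 9.676 and keeps 40 − 9.676 = 30.324.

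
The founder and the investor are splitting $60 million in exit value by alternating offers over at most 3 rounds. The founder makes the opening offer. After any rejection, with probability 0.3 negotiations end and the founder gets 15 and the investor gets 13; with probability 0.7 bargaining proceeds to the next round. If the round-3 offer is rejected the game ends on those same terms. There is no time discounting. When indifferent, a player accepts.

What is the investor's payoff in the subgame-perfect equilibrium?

19.72

Round 3 (the founder proposes): the investor gets 13 if talks fail, so the founder offers 13 and keeps 47.
Round 2 (the investor proposes): rejecting gives the founder an expected 0.7 × 47 + 0.3 × 15 = 37.4. The investor offers 37.4 and keeps 60 − 37.4 = 22.6.
Round 1 (the founder proposes): rejecting gives the investor an expected 0.7 × 22.6 + 0.3 × 13 = 19.72, so the founder offers 19.72, keeping 40.28.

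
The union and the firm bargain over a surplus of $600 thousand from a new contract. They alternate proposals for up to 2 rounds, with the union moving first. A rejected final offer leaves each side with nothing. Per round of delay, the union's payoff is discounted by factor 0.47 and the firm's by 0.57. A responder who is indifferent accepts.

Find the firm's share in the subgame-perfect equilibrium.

342

Round 2 (the firm proposes): rejection yields 0 for the union; the firm offers 0 and keeps 600.
Round 1 (the union proposes): the firm can get 600 next round, worth 0.57 × 600 = 342 now, so the union offers 342, keeping 258.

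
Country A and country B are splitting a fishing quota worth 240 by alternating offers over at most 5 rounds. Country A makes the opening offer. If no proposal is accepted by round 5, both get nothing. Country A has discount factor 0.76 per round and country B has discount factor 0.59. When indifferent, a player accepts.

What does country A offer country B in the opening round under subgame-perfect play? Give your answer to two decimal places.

Round 5 (country A proposes): rejection yields 0 for country B; country A offers 0 and keeps 240.
Round 4 (country B proposes): country A can get 240 next round, worth 0.76 × 240 = 182.4 now. Country B offers 182.4 and keeps 240 − 182.4 = 57.6.
Round 3 (country A proposes): country B can get 57.6 next round, worth 0.59 × 57.6 = 33.984 now, so country A offers 33.984, keeping 206.016.
Round 2 (country B proposes): country A can get 206.016 next round, worth 0.76 × 206.016 = 156.57216 now; country B offers that and keeps 83.42784.
Round 1 (country A proposes): country B can get 83.42784 next round, worth 0.59 × 83.42784 = 49.2224256 now, so country A offers 49.2224256, keeping 190.7775744.

49.22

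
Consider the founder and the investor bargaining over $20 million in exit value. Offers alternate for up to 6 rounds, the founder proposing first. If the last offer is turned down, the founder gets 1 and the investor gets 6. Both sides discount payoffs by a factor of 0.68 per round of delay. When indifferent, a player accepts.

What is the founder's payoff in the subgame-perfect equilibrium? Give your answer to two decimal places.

10.87

By backward induction:
Round 6 (the investor proposes): the founder gets 1 if talks fail, so the investor offers 1 and keeps 19.
Round 5 (the founder proposes): the investor can get 19 next round, worth 0.68 × 19 = 12.92 now. The founder offers 12.92 and keeps 20 − 12.92 = 7.08.
Round 4 (the investor proposes): the founder can get 7.08 next round, worth 0.68 × 7.08 = 4.8144 now, so the investor offers 4.8144, keeping 15.1856.
Round 3 (the founder proposes): the investor can get 15.1856 next round, worth 0.68 × 15.1856 = 10.326208 now. The founder offers 10.326208 and keeps 20 − 10.326208 = 9.673792.
Round 2 (the investor proposes): the founder can get 9.673792 next round, worth 0.68 × 9.673792 = 6.57817856 now, so the investor offers 6.57817856, keeping 13.42182144.
Round 1 (the founder proposes): the investor can get 13.42182144 next round, worth 0.68 × 13.42182144 = 9.1268385792 now; the founder offers that and keeps 10.8731614208.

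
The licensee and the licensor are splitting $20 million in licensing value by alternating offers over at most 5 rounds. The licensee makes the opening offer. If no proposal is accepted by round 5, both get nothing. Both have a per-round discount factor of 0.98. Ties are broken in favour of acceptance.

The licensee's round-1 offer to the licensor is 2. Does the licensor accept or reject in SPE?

Round 5 (the licensee proposes): rejection yields 0 for the licensor; the licensee offers 0 and keeps 20.
Round 4 (the licensor proposes): the licensee can get 20 next round, worth 0.98 × 20 = 19.6 now; the licensor offers that and keeps 0.4.
Round 3 (the licensee proposes): the licensor can get 0.4 next round, worth 0.98 × 0.4 = 0.392 now. The licensee offers 0.392 and keeps 20 − 0.392 = 19.608.
Round 2 (the licensor proposes): the licensee can get 19.608 next round, worth 0.98 × 19.608 = 19.21584 now. The licensor offers 19.21584 and keeps 20 − 19.21584 = 0.78416.
So by rejecting in round 1, the licensor gets 0.78416 next round, worth 0.98 × 0.78416 = 0.7684768 now.
Offer 2 ≥ 0.7684768, so the licensor accepts.

Accept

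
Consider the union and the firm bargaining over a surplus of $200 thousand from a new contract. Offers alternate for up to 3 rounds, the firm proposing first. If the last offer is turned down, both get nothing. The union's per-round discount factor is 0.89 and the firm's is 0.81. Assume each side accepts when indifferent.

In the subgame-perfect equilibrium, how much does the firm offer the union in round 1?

Round 3 (the firm proposes): rejection yields 0 for the union; the firm offers 0 and keeps 200.
Round 2 (the union proposes): the firm can get 200 next round, worth 0.81 × 200 = 162 now. The union offers 162 and keeps 200 − 162 = 38.
Round 1 (the firm proposes): the union can get 38 next round, worth 0.89 × 38 = 33.82 now. The firm offers 33.82 and keeps 200 − 33.82 = 166.18.

33.82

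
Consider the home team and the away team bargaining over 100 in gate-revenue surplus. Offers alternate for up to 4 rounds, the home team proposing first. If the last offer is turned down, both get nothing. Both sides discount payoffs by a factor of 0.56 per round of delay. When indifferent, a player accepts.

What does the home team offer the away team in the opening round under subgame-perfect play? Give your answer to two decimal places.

Round 4 (the away team proposes): rejection yields 0 for the home team; the away team offers 0 and keeps 100.
Round 3 (the home team proposes): the away team can get 100 next round, worth 0.56 × 100 = 56 now; the home team offers that and keeps 44.
Round 2 (the away team proposes): the home team can get 44 next round, worth 0.56 × 44 = 24.64 now. The away team offers 24.64 and keeps 100 − 24.64 = 75.36.
Round 1 (the home team proposes): the away team can get 75.36 next round, worth 0.56 × 75.36 = 42.2016 now. The home team offers 42.2016 and keeps 100 − 42.2016 = 57.7984.

42.20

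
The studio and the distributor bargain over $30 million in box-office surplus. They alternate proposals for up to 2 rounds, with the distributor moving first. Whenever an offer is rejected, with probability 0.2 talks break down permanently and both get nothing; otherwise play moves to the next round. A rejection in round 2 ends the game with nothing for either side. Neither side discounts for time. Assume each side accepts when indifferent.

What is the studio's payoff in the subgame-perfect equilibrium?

By backward induction:
Round 2 (the studio proposes): the distributor will accept anything ≥ 0, so the studio offers 0 and keeps 30.
Round 1 (the distributor proposes): rejecting gives the studio an expected 0.8 × 30 = 24. The distributor offers 24 and keeps 30 − 24 = 6.

24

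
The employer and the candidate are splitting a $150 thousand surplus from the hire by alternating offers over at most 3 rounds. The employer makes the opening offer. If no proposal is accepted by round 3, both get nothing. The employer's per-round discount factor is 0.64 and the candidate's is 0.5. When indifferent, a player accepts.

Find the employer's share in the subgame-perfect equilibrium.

123

Solve by backward induction from round 3.
Round 3 (the employer proposes): the candidate will accept anything ≥ 0, so the employer offers 0 and keeps 150.
Round 2 (the candidate proposes): the employer can get 150 next round, worth 0.64 × 150 = 96 now, so the candidate offers 96, keeping 54.
Round 1 (the employer proposes): the candidate can get 54 next round, worth 0.5 × 54 = 27 now, so the employer offers 27, keeping 123.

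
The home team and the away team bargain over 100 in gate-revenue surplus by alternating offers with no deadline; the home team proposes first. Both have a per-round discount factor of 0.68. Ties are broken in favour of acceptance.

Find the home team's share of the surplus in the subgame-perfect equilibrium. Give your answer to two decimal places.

Let x be the home team's share when the home team proposes and y be the away team's share when the away team proposes.
The away team accepts iff offered ≥ 0.68·y, so x = 100 − 0.68y. Symmetrically y = 100 − 0.68x.
Substituting: x = 100 − 0.68(100 − 0.68x), giving x(1 − 0.68·0.68) = 100(1 − 0.68).
So x = 100 × 0.32 / 0.5376 ≈ 59.5238, and the away team receives 100 − x ≈ 40.4762.

59.52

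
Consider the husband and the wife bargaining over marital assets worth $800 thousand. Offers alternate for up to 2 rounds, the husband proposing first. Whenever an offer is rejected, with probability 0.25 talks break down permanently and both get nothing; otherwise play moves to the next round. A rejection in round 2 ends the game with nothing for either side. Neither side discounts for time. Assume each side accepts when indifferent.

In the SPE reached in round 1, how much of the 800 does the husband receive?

Round 2 (the wife proposes): the husband will accept anything ≥ 0, so the wife offers 0 and keeps 800.
Round 1 (the husband proposes): rejecting gives the wife an expected 0.75 × 800 = 600, so the husband offers 600, keeping 200.

200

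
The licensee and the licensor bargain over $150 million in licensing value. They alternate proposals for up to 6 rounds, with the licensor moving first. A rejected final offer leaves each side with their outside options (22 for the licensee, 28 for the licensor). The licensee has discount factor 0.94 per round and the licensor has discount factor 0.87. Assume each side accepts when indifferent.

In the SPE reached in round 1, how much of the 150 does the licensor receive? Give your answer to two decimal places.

Work backward from the last round.
Round 6 (the licensee proposes): the licensor gets 28 if talks fail, so the licensee offers 28 and keeps 122.
Round 5 (the licensor proposes): the licensee can get 122 next round, worth 0.94 × 122 = 114.68 now. The licensor offers 114.68 and keeps 150 − 114.68 = 35.32.
Round 4 (the licensee proposes): the licensor can get 35.32 next round, worth 0.87 × 35.32 = 30.7284 now, so the licensee offers 30.7284, keeping 119.2716.
Round 3 (the licensor proposes): the licensee can get 119.2716 next round, worth 0.94 × 119.2716 = 112.115304 now, so the licensor offers 112.115304, keeping 37.884696.
Round 2 (the licensee proposes): the licensor can get 37.884696 next round, worth 0.87 × 37.884696 = 32.95968552 now, so the licensee offers 32.95968552, keeping 117.04031448.
Round 1 (the licensor proposes): the licensee can get 117.04031448 next round, worth 0.94 × 117.04031448 = 110.0178956112 now. The licensor offers 110.0178956112 and keeps 150 − 110.0178956112 = 39.9821043888.

39.98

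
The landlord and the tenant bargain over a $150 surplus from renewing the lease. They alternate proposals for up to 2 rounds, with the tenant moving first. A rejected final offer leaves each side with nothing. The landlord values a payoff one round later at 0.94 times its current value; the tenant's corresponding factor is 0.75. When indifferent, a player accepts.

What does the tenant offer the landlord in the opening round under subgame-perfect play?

141

Round 2 (the landlord proposes): the tenant will accept anything ≥ 0, so the landlord offers 0 and keeps 150.
Round 1 (the tenant proposes): the landlord can get 150 next round, worth 0.94 × 150 = 141 now; the tenant offers that and keeps 9.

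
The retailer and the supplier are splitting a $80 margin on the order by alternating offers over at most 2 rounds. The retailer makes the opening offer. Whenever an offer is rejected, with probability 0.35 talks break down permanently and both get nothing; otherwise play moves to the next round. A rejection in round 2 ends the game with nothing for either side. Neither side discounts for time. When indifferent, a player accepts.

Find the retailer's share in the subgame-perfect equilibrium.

By backward induction:
Round 2 (the supplier proposes): rejection yields 0 for the retailer; the supplier offers 0 and keeps 80.
Round 1 (the retailer proposes): rejecting gives the supplier an expected 0.65 × 80 = 52; the retailer offers that and keeps 28.

28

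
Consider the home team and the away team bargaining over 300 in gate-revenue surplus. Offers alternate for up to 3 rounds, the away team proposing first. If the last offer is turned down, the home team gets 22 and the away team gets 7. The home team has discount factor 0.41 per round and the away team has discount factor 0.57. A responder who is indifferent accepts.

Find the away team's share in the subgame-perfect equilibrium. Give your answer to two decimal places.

Work backward from the last round.
Round 3 (the away team proposes): the home team gets 22 if talks fail, so the away team offers 22 and keeps 278.
Round 2 (the home team proposes): the away team can get 278 next round, worth 0.57 × 278 = 158.46 now, so the home team offers 158.46, keeping 141.54.
Round 1 (the away team proposes): the home team can get 141.54 next round, worth 0.41 × 141.54 = 58.0314 now. The away team offers 58.0314 and keeps 300 − 58.0314 = 241.9686.

241.97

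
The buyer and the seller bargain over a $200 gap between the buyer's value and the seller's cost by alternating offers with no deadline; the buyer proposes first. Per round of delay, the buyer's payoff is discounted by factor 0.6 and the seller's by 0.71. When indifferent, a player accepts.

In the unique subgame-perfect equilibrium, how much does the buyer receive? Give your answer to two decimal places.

In a stationary SPE each proposer offers the other exactly their discounted continuation value.
If the buyer keeps x when proposing and the seller keeps y when proposing, then x = 200 − 0.71y and y = 200 − 0.6x.
Solving: x = 200(1 − 0.71) / (1 − 0.6·0.71) = 58 / 0.574 ≈ 101.0453.
The seller gets 200 − 101.0453 ≈ 98.9547.

101.05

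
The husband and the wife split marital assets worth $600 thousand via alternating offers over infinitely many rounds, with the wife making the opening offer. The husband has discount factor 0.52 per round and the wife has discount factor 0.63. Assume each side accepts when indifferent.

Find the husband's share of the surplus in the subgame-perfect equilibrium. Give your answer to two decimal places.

171.68

In a stationary SPE each proposer offers the other exactly their discounted continuation value.
If the wife keeps x when proposing and the husband keeps y when proposing, then x = 600 − 0.52y and y = 600 − 0.63x.
Solving: x = 600(1 − 0.52) / (1 − 0.63·0.52) = 288 / 0.6724 ≈ 428.3165.
The husband gets 600 − 428.3165 ≈ 171.6835.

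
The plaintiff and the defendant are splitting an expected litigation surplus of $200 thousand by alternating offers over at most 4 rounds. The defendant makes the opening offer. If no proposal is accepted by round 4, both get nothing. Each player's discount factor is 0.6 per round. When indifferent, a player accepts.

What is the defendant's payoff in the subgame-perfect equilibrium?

108.8

Solve by backward induction from round 4.
Round 4 (the plaintiff proposes): the defendant will accept anything ≥ 0, so the plaintiff offers 0 and keeps 200.
Round 3 (the defendant proposes): the plaintiff can get 200 next round, worth 0.6 × 200 = 120 now, so the defendant offers 120, keeping 80.
Round 2 (the plaintiff proposes): the defendant can get 80 next round, worth 0.6 × 80 = 48 now, so the plaintiff offers 48, keeping 152.
Round 1 (the defendant proposes): the plaintiff can get 152 next round, worth 0.6 × 152 = 91.2 now, so the defendant offers 91.2, keeping 108.8.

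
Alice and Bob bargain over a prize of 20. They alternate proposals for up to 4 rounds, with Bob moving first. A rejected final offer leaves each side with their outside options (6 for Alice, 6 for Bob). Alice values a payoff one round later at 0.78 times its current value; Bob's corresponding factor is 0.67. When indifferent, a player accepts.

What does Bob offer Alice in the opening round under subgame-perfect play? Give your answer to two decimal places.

10.85

Round 4 (Alice proposes): Bob gets 6 if talks fail, so Alice offers 6 and keeps 14.
Round 3 (Bob proposes): Alice can get 14 next round, worth 0.78 × 14 = 10.92 now. Bob offers 10.92 and keeps 20 − 10.92 = 9.08.
Round 2 (Alice proposes): Bob can get 9.08 next round, worth 0.67 × 9.08 = 6.0836 now, so Alice offers 6.0836, keeping 13.9164.
Round 1 (Bob proposes): Alice can get 13.9164 next round, worth 0.78 × 13.9164 = 10.854792 now, so Bob offers 10.854792, keeping 9.145208.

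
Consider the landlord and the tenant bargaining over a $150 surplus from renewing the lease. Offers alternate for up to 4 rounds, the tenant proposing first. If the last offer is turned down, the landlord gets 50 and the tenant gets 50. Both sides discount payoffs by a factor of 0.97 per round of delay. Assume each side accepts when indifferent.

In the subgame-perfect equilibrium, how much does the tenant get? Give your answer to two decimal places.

Round 4 (the landlord proposes): the tenant gets 50 if talks fail, so the landlord offers 50 and keeps 100.
Round 3 (the tenant proposes): the landlord can get 100 next round, worth 0.97 × 100 = 97 now; the tenant offers that and keeps 53.
Round 2 (the landlord proposes): the tenant can get 53 next round, worth 0.97 × 53 = 51.41 now, so the landlord offers 51.41, keeping 98.59.
Round 1 (the tenant proposes): the landlord can get 98.59 next round, worth 0.97 × 98.59 = 95.6323 now, so the tenant offers 95.6323, keeping 54.3677.

54.37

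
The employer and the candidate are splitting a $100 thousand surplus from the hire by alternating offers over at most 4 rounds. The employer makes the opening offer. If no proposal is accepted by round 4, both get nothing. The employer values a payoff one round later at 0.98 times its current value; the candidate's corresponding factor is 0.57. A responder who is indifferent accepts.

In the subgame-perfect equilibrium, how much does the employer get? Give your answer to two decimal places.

67.02

Round 4 (the candidate proposes): the employer will accept anything ≥ 0, so the candidate offers 0 and keeps 100.
Round 3 (the employer proposes): the candidate can get 100 next round, worth 0.57 × 100 = 57 now; the employer offers that and keeps 43.
Round 2 (the candidate proposes): the employer can get 43 next round, worth 0.98 × 43 = 42.14 now, so the candidate offers 42.14, keeping 57.86.
Round 1 (the employer proposes): the candidate can get 57.86 next round, worth 0.57 × 57.86 = 32.9802 now; the employer offers that and keeps 67.0198.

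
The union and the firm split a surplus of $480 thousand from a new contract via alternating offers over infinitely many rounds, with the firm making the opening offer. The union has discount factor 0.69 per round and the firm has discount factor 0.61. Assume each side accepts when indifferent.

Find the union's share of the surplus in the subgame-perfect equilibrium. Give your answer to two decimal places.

In a stationary SPE each proposer offers the other exactly their discounted continuation value.
If the firm keeps x when proposing and the union keeps y when proposing, then x = 480 − 0.69y and y = 480 − 0.61x.
Solving: x = 480(1 − 0.69) / (1 − 0.61·0.69) = 148.8 / 0.5791 ≈ 256.9504.
The union gets 480 − 256.9504 ≈ 223.0496.

223.05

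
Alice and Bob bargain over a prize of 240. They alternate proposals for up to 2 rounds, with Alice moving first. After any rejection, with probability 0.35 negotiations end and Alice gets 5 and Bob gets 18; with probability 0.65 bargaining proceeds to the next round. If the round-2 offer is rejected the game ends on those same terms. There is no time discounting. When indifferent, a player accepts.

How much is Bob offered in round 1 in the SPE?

Round 2 (Bob proposes): Alice gets 5 if talks fail, so Bob offers 5 and keeps 235.
Round 1 (Alice proposes): rejecting gives Bob an expected 0.65 × 235 + 0.35 × 18 = 159.05, so Alice offers 159.05, keeping 80.95.

159.05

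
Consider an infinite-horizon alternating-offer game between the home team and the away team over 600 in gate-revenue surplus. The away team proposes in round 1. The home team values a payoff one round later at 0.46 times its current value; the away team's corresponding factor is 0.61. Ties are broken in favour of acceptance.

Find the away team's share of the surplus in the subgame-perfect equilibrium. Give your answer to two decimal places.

Let x be the away team's share when the away team proposes and y be the home team's share when the home team proposes.
The home team accepts iff offered ≥ 0.46·y, so x = 600 − 0.46y. Symmetrically y = 600 − 0.61x.
Substituting: x = 600 − 0.46(600 − 0.61x), giving x(1 − 0.61·0.46) = 600(1 − 0.46).
So x = 600 × 0.54 / 0.7194 ≈ 450.3753, and the home team receives 600 − x ≈ 149.6247.

450.38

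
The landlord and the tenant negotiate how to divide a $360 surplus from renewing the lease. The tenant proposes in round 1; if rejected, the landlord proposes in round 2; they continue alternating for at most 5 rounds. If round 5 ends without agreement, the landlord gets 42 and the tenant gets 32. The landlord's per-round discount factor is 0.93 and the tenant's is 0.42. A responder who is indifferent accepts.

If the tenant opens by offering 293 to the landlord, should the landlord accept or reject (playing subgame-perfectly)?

Accept

Round 5 (the tenant proposes): the landlord gets 42 if talks fail, so the tenant offers 42 and keeps 318.
Round 4 (the landlord proposes): the tenant can get 318 next round, worth 0.42 × 318 = 133.56 now; the landlord offers that and keeps 226.44.
Round 3 (the tenant proposes): the landlord can get 226.44 next round, worth 0.93 × 226.44 = 210.5892 now; the tenant offers that and keeps 149.4108.
Round 2 (the landlord proposes): the tenant can get 149.4108 next round, worth 0.42 × 149.4108 = 62.752536 now, so the landlord offers 62.752536, keeping 297.247464.
So by rejecting in round 1, the landlord gets 297.247464 next round, worth 0.93 × 297.247464 = 276.44014152 now.
Offer 293 ≥ 276.44014152, so the landlord accepts.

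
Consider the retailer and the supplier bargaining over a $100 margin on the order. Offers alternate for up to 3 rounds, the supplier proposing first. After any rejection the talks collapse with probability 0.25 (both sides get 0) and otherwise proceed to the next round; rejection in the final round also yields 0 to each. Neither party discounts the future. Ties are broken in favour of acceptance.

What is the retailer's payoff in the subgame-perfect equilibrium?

18.75

By backward induction:
Round 3 (the supplier proposes): the retailer will accept anything ≥ 0, so the supplier offers 0 and keeps 100.
Round 2 (the retailer proposes): rejecting gives the supplier an expected 0.75 × 100 = 75, so the retailer offers 75, keeping 25.
Round 1 (the supplier proposes): rejecting gives the retailer an expected 0.75 × 25 = 18.75; the supplier offers that and keeps 81.25.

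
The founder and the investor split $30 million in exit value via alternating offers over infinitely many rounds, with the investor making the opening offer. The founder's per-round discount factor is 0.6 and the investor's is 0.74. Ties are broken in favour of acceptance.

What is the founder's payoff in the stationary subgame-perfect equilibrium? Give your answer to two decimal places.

In a stationary SPE each proposer offers the other exactly their discounted continuation value.
If the investor keeps x when proposing and the founder keeps y when proposing, then x = 30 − 0.6y and y = 30 − 0.74x.
Solving: x = 30(1 − 0.6) / (1 − 0.74·0.6) = 12 / 0.556 ≈ 21.5827.
The founder gets 30 − 21.5827 ≈ 8.4173.

8.42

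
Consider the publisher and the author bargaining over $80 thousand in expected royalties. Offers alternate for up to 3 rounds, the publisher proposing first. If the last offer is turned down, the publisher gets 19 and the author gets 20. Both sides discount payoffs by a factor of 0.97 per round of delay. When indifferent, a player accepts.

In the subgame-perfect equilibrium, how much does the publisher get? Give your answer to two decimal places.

Round 3 (the publisher proposes): the author gets 20 if talks fail, so the publisher offers 20 and keeps 60.
Round 2 (the author proposes): the publisher can get 60 next round, worth 0.97 × 60 = 58.2 now. The author offers 58.2 and keeps 80 − 58.2 = 21.8.
Round 1 (the publisher proposes): the author can get 21.8 next round, worth 0.97 × 21.8 = 21.146 now; the publisher offers that and keeps 58.854.

58.85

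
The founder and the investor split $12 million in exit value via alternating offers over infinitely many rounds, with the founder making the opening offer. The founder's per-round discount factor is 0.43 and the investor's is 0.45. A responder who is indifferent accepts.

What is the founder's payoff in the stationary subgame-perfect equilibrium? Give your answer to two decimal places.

8.18

Let x be the founder's share when the founder proposes and y be the investor's share when the investor proposes.
The investor accepts iff offered ≥ 0.45·y, so x = 12 − 0.45y. Symmetrically y = 12 − 0.43x.
Substituting: x = 12 − 0.45(12 − 0.43x), giving x(1 − 0.43·0.45) = 12(1 − 0.45).
So x = 12 × 0.55 / 0.8065 ≈ 8.1835, and the investor receives 12 − x ≈ 3.8165.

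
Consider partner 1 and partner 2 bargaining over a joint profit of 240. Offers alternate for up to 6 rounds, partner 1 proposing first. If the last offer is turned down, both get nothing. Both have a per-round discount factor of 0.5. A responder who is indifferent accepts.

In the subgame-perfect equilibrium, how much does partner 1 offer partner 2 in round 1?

82.5

Round 6 (partner 2 proposes): partner 1 will accept anything ≥ 0, so partner 2 offers 0 and keeps 240.
Round 5 (partner 1 proposes): partner 2 can get 240 next round, worth 0.5 × 240 = 120 now; partner 1 offers that and keeps 120.
Round 4 (partner 2 proposes): partner 1 can get 120 next round, worth 0.5 × 120 = 60 now, so partner 2 offers 60, keeping 180.
Round 3 (partner 1 proposes): partner 2 can get 180 next round, worth 0.5 × 180 = 90 now; partner 1 offers that and keeps 150.
Round 2 (partner 2 proposes): partner 1 can get 150 next round, worth 0.5 × 150 = 75 now. Partner 2 offers 75 and keeps 240 − 75 = 165.
Round 1 (partner 1 proposes): partner 2 can get 165 next round, worth 0.5 × 165 = 82.5 now, so partner 1 offers 82.5, keeping 157.5.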